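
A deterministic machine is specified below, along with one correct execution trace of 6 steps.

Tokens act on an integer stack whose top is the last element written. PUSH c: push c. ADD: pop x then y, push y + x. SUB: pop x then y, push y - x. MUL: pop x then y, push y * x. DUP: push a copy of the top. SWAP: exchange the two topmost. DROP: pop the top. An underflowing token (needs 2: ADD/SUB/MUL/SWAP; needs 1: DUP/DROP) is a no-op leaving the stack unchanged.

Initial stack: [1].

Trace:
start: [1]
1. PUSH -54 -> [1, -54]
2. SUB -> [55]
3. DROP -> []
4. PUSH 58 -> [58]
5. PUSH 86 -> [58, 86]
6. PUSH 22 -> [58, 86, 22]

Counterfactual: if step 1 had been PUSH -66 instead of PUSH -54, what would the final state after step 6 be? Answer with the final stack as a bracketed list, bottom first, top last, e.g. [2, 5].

(re-executing from step 1 with the substitution; state before step 1: [1])
1. PUSH -66 -> [1, -66]
2. SUB -> [67]
3. DROP -> []
4. PUSH 58 -> [58]
5. PUSH 86 -> [58, 86]
6. PUSH 22 -> [58, 86, 22]

[58, 86, 22]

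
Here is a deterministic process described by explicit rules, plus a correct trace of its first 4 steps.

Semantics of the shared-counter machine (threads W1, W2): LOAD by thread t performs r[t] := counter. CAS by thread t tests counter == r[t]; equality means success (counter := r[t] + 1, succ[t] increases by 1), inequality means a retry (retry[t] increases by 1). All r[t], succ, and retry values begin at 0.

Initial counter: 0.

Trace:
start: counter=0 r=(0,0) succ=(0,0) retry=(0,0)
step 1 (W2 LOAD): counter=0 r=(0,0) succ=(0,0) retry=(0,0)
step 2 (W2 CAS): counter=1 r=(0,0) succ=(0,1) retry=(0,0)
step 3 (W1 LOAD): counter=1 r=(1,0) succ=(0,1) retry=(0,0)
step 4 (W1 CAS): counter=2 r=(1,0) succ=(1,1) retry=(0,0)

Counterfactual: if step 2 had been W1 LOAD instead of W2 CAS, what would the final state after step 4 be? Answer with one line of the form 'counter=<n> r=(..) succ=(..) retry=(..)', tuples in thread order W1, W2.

counter=1 r=(0,0) succ=(1,0) retry=(0,0)

(re-executing from step 2 with the substitution; state before step 2: counter=0 r=(0,0) succ=(0,0) retry=(0,0))
step 2 (W1 LOAD): counter=0 r=(0,0) succ=(0,0) retry=(0,0)
step 3 (W1 LOAD): counter=0 r=(0,0) succ=(0,0) retry=(0,0)
step 4 (W1 CAS): counter=1 r=(0,0) succ=(1,0) retry=(0,0)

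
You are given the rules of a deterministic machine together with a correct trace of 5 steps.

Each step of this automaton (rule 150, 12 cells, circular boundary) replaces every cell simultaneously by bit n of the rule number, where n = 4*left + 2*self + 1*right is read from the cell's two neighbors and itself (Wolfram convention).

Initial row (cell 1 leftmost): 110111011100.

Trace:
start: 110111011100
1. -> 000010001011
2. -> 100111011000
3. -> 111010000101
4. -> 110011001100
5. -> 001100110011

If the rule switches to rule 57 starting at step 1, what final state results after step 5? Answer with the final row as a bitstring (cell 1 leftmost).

(re-executing steps 1..5 under rule 57; state before step 1: 110111011100)
1. -> 101100110010
2. -> 011010101001
3. -> 110101010100
4. -> 101010101010
5. -> 010101010101

010101010101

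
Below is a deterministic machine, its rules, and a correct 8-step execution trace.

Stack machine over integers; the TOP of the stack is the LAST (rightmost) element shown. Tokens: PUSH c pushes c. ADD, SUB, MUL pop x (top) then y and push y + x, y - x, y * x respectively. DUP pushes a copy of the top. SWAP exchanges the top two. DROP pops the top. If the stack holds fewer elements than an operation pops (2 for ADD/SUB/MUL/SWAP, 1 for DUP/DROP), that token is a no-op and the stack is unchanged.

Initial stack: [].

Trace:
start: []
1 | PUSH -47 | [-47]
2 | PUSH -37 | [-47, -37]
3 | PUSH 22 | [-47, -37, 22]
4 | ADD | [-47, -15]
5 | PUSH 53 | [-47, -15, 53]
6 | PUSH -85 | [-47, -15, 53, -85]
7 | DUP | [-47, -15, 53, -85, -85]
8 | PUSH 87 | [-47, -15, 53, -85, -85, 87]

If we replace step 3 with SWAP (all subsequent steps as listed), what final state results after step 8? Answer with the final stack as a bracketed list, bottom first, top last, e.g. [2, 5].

[-84, 53, -85, -85, 87]

(re-executing from step 3 with the substitution; state before step 3: [-47, -37])
3 | SWAP | [-37, -47]
4 | ADD | [-84]
5 | PUSH 53 | [-84, 53]
6 | PUSH -85 | [-84, 53, -85]
7 | DUP | [-84, 53, -85, -85]
8 | PUSH 87 | [-84, 53, -85, -85, 87]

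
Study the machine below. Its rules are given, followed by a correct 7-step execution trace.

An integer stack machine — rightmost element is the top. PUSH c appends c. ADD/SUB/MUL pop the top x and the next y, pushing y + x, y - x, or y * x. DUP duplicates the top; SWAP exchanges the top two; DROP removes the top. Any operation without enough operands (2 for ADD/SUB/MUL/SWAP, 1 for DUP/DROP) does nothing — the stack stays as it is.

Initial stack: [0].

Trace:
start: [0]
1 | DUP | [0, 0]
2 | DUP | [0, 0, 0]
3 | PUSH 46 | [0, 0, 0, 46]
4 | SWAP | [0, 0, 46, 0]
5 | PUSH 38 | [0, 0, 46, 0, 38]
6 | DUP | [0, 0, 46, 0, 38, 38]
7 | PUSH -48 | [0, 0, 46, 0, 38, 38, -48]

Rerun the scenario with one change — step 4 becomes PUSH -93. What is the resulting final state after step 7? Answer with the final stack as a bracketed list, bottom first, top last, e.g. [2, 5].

(re-executing from step 4 with the substitution; state before step 4: [0, 0, 0, 46])
4 | PUSH -93 | [0, 0, 0, 46, -93]
5 | PUSH 38 | [0, 0, 0, 46, -93, 38]
6 | DUP | [0, 0, 0, 46, -93, 38, 38]
7 | PUSH -48 | [0, 0, 0, 46, -93, 38, 38, -48]

[0, 0, 0, 46, -93, 38, 38, -48]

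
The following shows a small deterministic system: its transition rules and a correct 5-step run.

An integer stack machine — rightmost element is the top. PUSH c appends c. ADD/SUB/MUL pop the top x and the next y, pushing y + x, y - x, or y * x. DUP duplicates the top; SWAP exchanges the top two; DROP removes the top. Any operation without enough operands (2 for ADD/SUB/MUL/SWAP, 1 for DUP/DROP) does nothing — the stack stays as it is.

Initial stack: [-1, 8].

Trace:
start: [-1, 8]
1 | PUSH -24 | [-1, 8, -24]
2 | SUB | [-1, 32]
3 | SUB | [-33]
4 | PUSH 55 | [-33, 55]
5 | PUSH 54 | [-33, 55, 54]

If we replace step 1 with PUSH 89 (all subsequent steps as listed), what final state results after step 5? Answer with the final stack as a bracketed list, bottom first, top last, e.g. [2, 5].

(re-executing from step 1 with the substitution; state before step 1: [-1, 8])
1 | PUSH 89 | [-1, 8, 89]
2 | SUB | [-1, -81]
3 | SUB | [80]
4 | PUSH 55 | [80, 55]
5 | PUSH 54 | [80, 55, 54]

[80, 55, 54]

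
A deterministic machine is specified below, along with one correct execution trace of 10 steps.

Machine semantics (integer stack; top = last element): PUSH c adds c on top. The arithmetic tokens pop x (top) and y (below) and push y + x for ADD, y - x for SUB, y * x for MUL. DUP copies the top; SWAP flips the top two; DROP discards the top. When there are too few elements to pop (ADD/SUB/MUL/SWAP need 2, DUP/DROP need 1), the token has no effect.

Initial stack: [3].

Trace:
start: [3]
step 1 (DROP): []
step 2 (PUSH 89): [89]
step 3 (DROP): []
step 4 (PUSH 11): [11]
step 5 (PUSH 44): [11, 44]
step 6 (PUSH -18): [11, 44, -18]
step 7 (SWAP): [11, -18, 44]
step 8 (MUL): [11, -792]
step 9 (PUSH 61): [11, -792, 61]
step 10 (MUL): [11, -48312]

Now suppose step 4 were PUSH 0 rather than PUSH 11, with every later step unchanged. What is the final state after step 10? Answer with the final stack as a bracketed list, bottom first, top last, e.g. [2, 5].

(re-executing from step 4 with the substitution; state before step 4: [])
step 4 (PUSH 0): [0]
step 5 (PUSH 44): [0, 44]
step 6 (PUSH -18): [0, 44, -18]
step 7 (SWAP): [0, -18, 44]
step 8 (MUL): [0, -792]
step 9 (PUSH 61): [0, -792, 61]
step 10 (MUL): [0, -48312]

[0, -48312]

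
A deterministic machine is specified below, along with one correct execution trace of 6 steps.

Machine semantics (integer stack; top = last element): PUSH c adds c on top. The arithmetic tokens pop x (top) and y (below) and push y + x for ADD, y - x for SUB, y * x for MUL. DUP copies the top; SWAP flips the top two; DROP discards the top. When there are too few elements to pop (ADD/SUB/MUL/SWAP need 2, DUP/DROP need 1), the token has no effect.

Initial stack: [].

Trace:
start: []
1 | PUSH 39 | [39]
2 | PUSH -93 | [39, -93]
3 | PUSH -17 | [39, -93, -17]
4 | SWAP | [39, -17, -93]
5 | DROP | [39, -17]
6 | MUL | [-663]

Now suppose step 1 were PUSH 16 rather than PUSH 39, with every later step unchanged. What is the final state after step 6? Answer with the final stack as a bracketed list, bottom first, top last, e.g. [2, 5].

(re-executing from step 1 with the substitution; state before step 1: [])
1 | PUSH 16 | [16]
2 | PUSH -93 | [16, -93]
3 | PUSH -17 | [16, -93, -17]
4 | SWAP | [16, -17, -93]
5 | DROP | [16, -17]
6 | MUL | [-272]

[-272]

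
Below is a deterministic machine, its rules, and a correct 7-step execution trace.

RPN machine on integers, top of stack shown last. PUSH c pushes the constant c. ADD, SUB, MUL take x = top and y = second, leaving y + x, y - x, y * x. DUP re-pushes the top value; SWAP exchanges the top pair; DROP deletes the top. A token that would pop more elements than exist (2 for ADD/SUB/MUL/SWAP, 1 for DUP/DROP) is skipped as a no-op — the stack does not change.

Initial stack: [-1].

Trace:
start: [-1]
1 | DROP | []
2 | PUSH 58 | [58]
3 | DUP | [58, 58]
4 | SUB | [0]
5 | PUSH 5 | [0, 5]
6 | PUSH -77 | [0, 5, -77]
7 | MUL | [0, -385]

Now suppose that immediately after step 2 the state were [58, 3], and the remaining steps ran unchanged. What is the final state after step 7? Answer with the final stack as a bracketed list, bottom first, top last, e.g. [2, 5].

[58, 0, -385]

state after step 2 := [58, 3]
3 | DUP | [58, 3, 3]
4 | SUB | [58, 0]
5 | PUSH 5 | [58, 0, 5]
6 | PUSH -77 | [58, 0, 5, -77]
7 | MUL | [58, 0, -385]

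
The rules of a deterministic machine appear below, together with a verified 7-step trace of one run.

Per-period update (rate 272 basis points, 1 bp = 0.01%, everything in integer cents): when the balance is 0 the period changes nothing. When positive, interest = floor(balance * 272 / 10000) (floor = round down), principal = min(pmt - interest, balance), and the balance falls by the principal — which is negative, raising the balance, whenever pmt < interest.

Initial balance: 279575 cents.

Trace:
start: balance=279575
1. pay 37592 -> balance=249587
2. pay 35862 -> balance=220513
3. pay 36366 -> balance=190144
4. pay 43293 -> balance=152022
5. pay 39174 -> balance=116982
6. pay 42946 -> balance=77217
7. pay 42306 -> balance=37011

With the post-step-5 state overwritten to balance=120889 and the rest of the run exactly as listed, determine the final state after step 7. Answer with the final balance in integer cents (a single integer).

state after step 5 := balance=120889
6. pay 42946 -> balance=81231
7. pay 42306 -> balance=41134

41134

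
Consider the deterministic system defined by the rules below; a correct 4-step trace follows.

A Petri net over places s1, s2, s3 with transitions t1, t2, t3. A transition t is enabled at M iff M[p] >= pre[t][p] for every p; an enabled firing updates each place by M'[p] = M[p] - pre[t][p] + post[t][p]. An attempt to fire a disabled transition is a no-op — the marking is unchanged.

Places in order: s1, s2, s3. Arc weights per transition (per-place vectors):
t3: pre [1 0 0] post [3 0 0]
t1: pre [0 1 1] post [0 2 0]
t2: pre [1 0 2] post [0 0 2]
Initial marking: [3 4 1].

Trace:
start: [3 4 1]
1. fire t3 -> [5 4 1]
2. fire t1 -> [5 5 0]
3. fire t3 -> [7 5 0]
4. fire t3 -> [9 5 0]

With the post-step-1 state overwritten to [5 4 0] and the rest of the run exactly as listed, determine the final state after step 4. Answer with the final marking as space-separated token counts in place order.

9 4 0

state after step 1 := [5 4 0]
2. fire t1 -> [5 4 0]
3. fire t3 -> [7 4 0]
4. fire t3 -> [9 4 0]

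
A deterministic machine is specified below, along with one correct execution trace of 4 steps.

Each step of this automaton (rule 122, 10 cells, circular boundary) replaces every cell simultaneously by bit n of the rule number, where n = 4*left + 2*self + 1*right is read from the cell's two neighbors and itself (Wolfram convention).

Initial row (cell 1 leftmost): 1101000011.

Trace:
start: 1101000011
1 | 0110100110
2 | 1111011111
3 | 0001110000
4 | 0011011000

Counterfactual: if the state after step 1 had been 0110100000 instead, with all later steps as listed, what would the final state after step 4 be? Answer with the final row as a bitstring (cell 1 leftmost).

state after step 1 := 0110100000
2 | 1111010000
3 | 1001101001
4 | 1111110111

1111110111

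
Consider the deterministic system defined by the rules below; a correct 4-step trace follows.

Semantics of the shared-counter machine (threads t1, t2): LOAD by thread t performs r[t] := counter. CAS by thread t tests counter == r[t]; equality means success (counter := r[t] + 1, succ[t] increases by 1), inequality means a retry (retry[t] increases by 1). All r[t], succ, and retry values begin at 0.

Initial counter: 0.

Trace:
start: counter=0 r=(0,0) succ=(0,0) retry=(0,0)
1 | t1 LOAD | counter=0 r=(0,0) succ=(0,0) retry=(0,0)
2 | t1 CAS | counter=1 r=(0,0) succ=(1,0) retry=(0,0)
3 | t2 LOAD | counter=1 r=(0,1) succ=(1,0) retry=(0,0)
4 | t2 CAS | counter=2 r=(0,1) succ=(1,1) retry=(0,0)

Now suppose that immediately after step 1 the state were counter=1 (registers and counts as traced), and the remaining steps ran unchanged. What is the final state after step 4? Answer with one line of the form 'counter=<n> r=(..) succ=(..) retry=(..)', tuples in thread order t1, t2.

counter=2 r=(0,1) succ=(0,1) retry=(1,0)

state after step 1 := counter=1 r=(0,0) succ=(0,0) retry=(0,0)
2 | t1 CAS | counter=1 r=(0,0) succ=(0,0) retry=(1,0)
3 | t2 LOAD | counter=1 r=(0,1) succ=(0,0) retry=(1,0)
4 | t2 CAS | counter=2 r=(0,1) succ=(0,1) retry=(1,0)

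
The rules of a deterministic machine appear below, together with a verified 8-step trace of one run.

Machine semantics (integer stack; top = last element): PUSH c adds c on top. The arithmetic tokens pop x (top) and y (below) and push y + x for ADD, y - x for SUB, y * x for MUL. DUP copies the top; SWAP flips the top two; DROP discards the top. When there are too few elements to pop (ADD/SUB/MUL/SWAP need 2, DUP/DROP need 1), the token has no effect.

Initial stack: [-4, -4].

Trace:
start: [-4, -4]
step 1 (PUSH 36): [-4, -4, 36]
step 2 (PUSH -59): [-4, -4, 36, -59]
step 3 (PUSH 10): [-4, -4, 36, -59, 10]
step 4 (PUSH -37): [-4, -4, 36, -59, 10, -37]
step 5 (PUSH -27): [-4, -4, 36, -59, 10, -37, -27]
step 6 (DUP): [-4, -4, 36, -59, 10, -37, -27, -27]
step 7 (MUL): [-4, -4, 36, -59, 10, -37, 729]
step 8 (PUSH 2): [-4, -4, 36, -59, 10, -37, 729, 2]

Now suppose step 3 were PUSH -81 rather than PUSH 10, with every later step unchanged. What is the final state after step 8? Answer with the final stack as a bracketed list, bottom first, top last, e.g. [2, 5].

[-4, -4, 36, -59, -81, -37, 729, 2]

(re-executing from step 3 with the substitution; state before step 3: [-4, -4, 36, -59])
step 3 (PUSH -81): [-4, -4, 36, -59, -81]
step 4 (PUSH -37): [-4, -4, 36, -59, -81, -37]
step 5 (PUSH -27): [-4, -4, 36, -59, -81, -37, -27]
step 6 (DUP): [-4, -4, 36, -59, -81, -37, -27, -27]
step 7 (MUL): [-4, -4, 36, -59, -81, -37, 729]
step 8 (PUSH 2): [-4, -4, 36, -59, -81, -37, 729, 2]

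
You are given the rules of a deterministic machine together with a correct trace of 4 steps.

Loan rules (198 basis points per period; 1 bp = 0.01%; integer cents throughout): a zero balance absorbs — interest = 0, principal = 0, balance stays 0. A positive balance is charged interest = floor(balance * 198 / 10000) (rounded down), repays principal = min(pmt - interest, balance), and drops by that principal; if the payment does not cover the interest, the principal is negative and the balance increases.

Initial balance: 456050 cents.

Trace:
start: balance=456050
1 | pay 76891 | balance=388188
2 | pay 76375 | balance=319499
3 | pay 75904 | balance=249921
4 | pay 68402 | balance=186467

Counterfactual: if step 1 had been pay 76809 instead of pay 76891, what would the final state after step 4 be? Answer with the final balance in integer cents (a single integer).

(re-executing from step 1 with the substitution; state before step 1: balance=456050)
1 | pay 76809 | balance=388270
2 | pay 76375 | balance=319582
3 | pay 75904 | balance=250005
4 | pay 68402 | balance=186553

186553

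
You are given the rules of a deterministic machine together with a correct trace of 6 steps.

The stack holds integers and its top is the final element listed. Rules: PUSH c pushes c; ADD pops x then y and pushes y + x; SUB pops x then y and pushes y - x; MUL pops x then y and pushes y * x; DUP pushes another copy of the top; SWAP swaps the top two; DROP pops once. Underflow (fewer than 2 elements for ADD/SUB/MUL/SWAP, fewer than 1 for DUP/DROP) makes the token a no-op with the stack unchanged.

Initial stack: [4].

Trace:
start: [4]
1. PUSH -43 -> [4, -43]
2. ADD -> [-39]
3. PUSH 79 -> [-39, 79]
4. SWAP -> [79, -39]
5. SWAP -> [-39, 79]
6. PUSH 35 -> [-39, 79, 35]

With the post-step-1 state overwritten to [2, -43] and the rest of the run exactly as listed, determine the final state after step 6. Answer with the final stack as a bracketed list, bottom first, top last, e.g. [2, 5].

state after step 1 := [2, -43]
2. ADD -> [-41]
3. PUSH 79 -> [-41, 79]
4. SWAP -> [79, -41]
5. SWAP -> [-41, 79]
6. PUSH 35 -> [-41, 79, 35]

[-41, 79, 35]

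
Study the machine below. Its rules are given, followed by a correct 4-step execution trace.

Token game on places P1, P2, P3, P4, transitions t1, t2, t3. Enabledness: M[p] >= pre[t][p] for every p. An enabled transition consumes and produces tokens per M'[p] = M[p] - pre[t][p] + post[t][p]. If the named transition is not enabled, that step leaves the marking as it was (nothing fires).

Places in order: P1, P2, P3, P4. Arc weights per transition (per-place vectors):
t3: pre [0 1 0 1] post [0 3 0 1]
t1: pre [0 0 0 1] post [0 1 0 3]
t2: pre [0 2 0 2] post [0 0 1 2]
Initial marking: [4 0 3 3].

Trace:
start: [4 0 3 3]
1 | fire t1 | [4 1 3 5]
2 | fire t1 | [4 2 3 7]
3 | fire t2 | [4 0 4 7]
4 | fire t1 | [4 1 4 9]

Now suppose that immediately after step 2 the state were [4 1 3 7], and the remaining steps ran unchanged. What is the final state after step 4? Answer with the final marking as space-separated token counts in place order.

4 2 3 9

state after step 2 := [4 1 3 7]
3 | fire t2 | [4 1 3 7]
4 | fire t1 | [4 2 3 9]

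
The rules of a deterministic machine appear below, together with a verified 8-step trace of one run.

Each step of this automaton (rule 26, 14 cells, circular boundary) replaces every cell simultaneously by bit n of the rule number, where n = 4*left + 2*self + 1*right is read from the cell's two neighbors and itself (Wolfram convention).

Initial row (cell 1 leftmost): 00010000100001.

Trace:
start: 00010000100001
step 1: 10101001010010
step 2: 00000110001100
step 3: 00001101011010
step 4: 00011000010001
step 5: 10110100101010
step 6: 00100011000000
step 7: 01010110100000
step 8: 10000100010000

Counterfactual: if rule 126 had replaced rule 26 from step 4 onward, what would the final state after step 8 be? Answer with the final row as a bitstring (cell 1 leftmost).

00011110001111

(re-executing steps 4..8 under rule 126; state before step 4: 00001101011010)
step 4: 00011111111111
step 5: 10110000000001
step 6: 11111000000011
step 7: 00001100000110
step 8: 00011110001111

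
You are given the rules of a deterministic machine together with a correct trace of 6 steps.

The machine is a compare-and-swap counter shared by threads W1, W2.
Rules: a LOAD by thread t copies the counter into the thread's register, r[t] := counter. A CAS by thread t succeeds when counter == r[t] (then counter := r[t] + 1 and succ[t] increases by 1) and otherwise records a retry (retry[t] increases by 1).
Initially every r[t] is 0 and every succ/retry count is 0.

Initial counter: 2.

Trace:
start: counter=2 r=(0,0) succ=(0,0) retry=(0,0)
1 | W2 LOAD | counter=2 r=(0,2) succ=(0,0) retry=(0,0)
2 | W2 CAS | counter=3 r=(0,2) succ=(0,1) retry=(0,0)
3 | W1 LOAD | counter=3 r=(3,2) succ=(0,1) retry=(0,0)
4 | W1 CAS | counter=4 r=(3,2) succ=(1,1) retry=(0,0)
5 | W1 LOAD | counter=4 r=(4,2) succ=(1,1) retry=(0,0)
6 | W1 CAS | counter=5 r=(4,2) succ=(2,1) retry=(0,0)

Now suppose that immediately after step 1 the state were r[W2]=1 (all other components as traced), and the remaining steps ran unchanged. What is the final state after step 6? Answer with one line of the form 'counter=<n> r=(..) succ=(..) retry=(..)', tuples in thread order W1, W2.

state after step 1 := counter=2 r=(0,1) succ=(0,0) retry=(0,0)
2 | W2 CAS | counter=2 r=(0,1) succ=(0,0) retry=(0,1)
3 | W1 LOAD | counter=2 r=(2,1) succ=(0,0) retry=(0,1)
4 | W1 CAS | counter=3 r=(2,1) succ=(1,0) retry=(0,1)
5 | W1 LOAD | counter=3 r=(3,1) succ=(1,0) retry=(0,1)
6 | W1 CAS | counter=4 r=(3,1) succ=(2,0) retry=(0,1)

counter=4 r=(3,1) succ=(2,0) retry=(0,1)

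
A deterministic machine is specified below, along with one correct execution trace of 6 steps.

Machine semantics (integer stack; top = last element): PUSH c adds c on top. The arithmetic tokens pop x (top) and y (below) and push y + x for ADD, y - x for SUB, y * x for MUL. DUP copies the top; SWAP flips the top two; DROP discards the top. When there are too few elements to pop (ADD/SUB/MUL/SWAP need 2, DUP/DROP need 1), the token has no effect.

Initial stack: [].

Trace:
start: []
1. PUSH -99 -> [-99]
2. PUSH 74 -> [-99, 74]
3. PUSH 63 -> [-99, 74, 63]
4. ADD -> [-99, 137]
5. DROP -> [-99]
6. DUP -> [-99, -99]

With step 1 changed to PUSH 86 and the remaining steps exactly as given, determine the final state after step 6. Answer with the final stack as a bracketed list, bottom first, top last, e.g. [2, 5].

(re-executing from step 1 with the substitution; state before step 1: [])
1. PUSH 86 -> [86]
2. PUSH 74 -> [86, 74]
3. PUSH 63 -> [86, 74, 63]
4. ADD -> [86, 137]
5. DROP -> [86]
6. DUP -> [86, 86]

[86, 86]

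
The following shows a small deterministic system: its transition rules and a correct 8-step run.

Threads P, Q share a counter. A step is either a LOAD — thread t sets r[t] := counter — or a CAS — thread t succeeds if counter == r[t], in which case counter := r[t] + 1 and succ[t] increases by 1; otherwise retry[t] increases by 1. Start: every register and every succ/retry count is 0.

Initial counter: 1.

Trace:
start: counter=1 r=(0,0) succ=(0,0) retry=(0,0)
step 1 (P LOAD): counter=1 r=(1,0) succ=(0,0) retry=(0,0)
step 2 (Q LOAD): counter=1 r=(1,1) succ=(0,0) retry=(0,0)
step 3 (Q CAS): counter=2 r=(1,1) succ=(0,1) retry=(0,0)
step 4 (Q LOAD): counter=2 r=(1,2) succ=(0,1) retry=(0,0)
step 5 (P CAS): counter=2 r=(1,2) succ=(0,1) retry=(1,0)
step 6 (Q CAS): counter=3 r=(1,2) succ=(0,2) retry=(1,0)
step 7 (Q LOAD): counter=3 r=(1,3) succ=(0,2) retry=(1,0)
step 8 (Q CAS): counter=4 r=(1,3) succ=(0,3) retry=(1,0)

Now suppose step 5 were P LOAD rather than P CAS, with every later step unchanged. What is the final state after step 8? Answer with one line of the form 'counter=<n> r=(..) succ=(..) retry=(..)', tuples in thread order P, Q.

counter=4 r=(2,3) succ=(0,3) retry=(0,0)

(re-executing from step 5 with the substitution; state before step 5: counter=2 r=(1,2) succ=(0,1) retry=(0,0))
step 5 (P LOAD): counter=2 r=(2,2) succ=(0,1) retry=(0,0)
step 6 (Q CAS): counter=3 r=(2,2) succ=(0,2) retry=(0,0)
step 7 (Q LOAD): counter=3 r=(2,3) succ=(0,2) retry=(0,0)
step 8 (Q CAS): counter=4 r=(2,3) succ=(0,3) retry=(0,0)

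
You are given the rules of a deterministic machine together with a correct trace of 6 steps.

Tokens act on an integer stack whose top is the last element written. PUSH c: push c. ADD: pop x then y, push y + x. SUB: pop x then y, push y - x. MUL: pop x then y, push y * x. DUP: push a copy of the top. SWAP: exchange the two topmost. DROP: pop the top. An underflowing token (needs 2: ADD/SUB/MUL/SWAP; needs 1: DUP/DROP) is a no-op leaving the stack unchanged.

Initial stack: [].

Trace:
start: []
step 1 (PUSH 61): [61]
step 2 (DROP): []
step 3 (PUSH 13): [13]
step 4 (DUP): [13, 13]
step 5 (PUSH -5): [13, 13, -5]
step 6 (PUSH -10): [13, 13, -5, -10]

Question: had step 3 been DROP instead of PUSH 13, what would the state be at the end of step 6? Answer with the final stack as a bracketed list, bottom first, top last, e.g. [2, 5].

[-5, -10]

(re-executing from step 3 with the substitution; state before step 3: [])
step 3 (DROP): []
step 4 (DUP): []
step 5 (PUSH -5): [-5]
step 6 (PUSH -10): [-5, -10]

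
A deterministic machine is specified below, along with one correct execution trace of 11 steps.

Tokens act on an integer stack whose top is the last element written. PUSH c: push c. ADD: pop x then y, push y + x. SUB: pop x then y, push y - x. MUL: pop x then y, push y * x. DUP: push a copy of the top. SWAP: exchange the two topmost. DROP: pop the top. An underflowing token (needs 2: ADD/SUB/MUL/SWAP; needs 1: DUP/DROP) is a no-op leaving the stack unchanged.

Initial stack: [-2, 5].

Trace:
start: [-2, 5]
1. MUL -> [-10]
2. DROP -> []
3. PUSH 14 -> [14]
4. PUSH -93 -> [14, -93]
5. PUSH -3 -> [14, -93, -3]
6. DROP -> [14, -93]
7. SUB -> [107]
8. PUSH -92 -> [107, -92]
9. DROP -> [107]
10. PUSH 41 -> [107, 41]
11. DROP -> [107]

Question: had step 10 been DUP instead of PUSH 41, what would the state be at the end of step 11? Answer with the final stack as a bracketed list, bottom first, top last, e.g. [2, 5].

[107]

(re-executing from step 10 with the substitution; state before step 10: [107])
10. DUP -> [107, 107]
11. DROP -> [107]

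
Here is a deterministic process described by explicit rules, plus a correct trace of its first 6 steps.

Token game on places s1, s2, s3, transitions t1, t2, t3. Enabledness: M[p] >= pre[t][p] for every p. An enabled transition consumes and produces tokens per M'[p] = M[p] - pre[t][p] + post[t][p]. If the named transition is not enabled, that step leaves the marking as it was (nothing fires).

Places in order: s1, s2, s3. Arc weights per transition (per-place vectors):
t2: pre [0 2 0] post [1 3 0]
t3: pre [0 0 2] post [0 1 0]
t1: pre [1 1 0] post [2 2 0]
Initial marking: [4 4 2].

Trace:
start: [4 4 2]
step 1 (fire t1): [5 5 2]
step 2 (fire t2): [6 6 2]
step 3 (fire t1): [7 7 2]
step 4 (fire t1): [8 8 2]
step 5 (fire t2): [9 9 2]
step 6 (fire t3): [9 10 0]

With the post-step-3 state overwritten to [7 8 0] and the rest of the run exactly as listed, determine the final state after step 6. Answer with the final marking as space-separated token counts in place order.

state after step 3 := [7 8 0]
step 4 (fire t1): [8 9 0]
step 5 (fire t2): [9 10 0]
step 6 (fire t3): [9 10 0]

9 10 0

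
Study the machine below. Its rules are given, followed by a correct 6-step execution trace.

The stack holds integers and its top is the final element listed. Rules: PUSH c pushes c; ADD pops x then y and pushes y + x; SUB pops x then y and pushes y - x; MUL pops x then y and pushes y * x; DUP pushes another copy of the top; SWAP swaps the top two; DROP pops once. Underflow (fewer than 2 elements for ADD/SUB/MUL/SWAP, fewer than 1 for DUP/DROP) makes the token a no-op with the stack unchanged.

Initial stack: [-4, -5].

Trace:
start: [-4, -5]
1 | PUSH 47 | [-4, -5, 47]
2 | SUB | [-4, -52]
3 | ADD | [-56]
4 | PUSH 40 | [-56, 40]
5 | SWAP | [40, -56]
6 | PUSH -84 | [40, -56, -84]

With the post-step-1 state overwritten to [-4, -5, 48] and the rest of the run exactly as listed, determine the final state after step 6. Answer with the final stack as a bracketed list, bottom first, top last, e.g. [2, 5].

[40, -57, -84]

state after step 1 := [-4, -5, 48]
2 | SUB | [-4, -53]
3 | ADD | [-57]
4 | PUSH 40 | [-57, 40]
5 | SWAP | [40, -57]
6 | PUSH -84 | [40, -57, -84]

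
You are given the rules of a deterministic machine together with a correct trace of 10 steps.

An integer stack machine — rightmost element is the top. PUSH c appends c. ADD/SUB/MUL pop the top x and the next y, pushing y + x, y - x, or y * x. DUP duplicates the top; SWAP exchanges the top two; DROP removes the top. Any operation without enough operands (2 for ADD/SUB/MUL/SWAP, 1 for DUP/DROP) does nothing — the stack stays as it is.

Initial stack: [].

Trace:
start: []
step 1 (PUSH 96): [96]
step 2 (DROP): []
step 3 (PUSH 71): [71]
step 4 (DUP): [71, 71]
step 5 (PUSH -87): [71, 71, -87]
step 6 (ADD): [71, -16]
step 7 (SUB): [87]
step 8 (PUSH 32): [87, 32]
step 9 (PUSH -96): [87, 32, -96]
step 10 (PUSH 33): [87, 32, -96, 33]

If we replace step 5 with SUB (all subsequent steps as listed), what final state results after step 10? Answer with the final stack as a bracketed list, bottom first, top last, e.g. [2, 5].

(re-executing from step 5 with the substitution; state before step 5: [71, 71])
step 5 (SUB): [0]
step 6 (ADD): [0]
step 7 (SUB): [0]
step 8 (PUSH 32): [0, 32]
step 9 (PUSH -96): [0, 32, -96]
step 10 (PUSH 33): [0, 32, -96, 33]

[0, 32, -96, 33]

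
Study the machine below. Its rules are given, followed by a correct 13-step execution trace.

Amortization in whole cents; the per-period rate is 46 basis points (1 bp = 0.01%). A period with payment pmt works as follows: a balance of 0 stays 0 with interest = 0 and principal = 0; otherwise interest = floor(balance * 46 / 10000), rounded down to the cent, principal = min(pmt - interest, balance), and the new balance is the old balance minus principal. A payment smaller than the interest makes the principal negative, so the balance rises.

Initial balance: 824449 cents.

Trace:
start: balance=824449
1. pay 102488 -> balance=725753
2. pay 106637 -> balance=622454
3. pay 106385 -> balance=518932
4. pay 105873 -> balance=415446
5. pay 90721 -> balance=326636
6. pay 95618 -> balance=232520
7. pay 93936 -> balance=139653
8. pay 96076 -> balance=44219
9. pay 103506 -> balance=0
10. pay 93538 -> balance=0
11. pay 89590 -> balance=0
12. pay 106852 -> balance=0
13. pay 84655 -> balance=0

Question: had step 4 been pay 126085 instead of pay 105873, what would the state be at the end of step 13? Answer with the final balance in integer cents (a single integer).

0

(re-executing from step 4 with the substitution; state before step 4: balance=518932)
4. pay 126085 -> balance=395234
5. pay 90721 -> balance=306331
6. pay 95618 -> balance=212122
7. pay 93936 -> balance=119161
8. pay 96076 -> balance=23633
9. pay 103506 -> balance=0
10. pay 93538 -> balance=0
11. pay 89590 -> balance=0
12. pay 106852 -> balance=0
13. pay 84655 -> balance=0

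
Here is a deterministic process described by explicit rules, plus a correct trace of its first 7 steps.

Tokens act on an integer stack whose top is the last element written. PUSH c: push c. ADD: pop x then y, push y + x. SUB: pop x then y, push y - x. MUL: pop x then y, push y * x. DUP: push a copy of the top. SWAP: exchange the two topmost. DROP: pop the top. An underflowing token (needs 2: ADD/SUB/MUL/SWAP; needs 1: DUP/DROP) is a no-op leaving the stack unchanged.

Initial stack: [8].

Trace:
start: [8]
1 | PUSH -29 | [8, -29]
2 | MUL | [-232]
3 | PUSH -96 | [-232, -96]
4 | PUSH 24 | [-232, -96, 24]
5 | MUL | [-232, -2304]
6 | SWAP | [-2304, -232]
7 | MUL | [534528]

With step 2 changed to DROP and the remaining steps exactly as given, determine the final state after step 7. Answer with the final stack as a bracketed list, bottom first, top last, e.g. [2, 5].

[-18432]

(re-executing from step 2 with the substitution; state before step 2: [8, -29])
2 | DROP | [8]
3 | PUSH -96 | [8, -96]
4 | PUSH 24 | [8, -96, 24]
5 | MUL | [8, -2304]
6 | SWAP | [-2304, 8]
7 | MUL | [-18432]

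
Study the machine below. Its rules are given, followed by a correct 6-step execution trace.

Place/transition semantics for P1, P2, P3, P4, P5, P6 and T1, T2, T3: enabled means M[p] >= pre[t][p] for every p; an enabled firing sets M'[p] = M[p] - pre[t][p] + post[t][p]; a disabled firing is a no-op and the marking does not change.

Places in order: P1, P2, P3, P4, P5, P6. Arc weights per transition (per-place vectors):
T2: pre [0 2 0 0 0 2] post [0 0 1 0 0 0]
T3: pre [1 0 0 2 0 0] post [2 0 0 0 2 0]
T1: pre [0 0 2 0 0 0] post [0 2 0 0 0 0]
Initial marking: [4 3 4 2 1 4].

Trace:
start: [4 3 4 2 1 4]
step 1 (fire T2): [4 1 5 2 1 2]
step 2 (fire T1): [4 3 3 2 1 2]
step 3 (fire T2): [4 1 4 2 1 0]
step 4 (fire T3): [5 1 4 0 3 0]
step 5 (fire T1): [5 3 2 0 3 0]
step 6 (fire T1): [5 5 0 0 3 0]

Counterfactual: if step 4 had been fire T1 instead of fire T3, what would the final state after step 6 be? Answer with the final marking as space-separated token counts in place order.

4 5 0 2 1 0

(re-executing from step 4 with the substitution; state before step 4: [4 1 4 2 1 0])
step 4 (fire T1): [4 3 2 2 1 0]
step 5 (fire T1): [4 5 0 2 1 0]
step 6 (fire T1): [4 5 0 2 1 0]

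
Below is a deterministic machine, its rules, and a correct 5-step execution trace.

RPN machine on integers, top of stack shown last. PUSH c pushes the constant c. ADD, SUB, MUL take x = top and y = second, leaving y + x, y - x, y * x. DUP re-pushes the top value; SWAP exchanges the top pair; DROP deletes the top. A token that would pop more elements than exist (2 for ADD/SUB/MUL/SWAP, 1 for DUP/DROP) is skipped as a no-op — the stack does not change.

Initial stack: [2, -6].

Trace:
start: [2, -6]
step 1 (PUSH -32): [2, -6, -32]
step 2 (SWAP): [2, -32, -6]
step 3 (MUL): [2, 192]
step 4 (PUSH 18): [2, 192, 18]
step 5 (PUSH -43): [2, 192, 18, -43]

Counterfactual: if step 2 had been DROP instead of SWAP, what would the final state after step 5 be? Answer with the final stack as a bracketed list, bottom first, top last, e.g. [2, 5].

[-12, 18, -43]

(re-executing from step 2 with the substitution; state before step 2: [2, -6, -32])
step 2 (DROP): [2, -6]
step 3 (MUL): [-12]
step 4 (PUSH 18): [-12, 18]
step 5 (PUSH -43): [-12, 18, -43]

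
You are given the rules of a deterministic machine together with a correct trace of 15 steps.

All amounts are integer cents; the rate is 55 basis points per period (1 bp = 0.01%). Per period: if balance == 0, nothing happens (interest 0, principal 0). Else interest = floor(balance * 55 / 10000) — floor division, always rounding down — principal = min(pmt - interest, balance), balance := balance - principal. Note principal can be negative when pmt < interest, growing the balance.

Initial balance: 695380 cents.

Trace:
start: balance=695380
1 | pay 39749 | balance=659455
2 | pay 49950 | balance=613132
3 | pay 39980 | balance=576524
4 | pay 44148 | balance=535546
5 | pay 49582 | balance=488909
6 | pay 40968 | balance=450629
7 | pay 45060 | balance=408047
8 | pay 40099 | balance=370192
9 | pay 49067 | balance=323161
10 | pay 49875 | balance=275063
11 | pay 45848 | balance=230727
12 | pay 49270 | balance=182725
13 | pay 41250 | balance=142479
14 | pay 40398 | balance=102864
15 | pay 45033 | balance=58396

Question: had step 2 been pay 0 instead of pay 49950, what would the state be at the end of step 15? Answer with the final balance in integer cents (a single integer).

(re-executing from step 2 with the substitution; state before step 2: balance=659455)
2 | pay 0 | balance=663082
3 | pay 39980 | balance=626748
4 | pay 44148 | balance=586047
5 | pay 49582 | balance=539688
6 | pay 40968 | balance=501688
7 | pay 45060 | balance=459387
8 | pay 40099 | balance=421814
9 | pay 49067 | balance=375066
10 | pay 49875 | balance=327253
11 | pay 45848 | balance=283204
12 | pay 49270 | balance=235491
13 | pay 41250 | balance=195536
14 | pay 40398 | balance=156213
15 | pay 45033 | balance=112039

112039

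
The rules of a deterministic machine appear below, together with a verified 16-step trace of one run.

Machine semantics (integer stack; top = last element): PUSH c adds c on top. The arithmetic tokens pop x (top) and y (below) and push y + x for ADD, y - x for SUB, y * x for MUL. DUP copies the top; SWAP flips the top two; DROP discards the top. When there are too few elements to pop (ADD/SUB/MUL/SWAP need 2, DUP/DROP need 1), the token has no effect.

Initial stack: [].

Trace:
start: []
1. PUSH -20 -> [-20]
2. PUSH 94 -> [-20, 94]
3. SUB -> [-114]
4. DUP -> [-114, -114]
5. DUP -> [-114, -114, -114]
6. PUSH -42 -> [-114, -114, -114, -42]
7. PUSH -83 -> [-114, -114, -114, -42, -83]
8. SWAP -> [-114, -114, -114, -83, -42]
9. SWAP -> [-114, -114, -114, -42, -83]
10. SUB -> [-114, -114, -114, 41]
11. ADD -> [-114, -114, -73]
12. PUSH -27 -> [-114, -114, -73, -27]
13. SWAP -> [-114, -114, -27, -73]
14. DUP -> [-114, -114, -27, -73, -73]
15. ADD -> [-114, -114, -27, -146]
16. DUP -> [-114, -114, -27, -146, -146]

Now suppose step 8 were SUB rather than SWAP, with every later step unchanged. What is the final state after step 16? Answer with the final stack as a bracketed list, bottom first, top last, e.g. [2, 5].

[-114, -27, 82, 82]

(re-executing from step 8 with the substitution; state before step 8: [-114, -114, -114, -42, -83])
8. SUB -> [-114, -114, -114, 41]
9. SWAP -> [-114, -114, 41, -114]
10. SUB -> [-114, -114, 155]
11. ADD -> [-114, 41]
12. PUSH -27 -> [-114, 41, -27]
13. SWAP -> [-114, -27, 41]
14. DUP -> [-114, -27, 41, 41]
15. ADD -> [-114, -27, 82]
16. DUP -> [-114, -27, 82, 82]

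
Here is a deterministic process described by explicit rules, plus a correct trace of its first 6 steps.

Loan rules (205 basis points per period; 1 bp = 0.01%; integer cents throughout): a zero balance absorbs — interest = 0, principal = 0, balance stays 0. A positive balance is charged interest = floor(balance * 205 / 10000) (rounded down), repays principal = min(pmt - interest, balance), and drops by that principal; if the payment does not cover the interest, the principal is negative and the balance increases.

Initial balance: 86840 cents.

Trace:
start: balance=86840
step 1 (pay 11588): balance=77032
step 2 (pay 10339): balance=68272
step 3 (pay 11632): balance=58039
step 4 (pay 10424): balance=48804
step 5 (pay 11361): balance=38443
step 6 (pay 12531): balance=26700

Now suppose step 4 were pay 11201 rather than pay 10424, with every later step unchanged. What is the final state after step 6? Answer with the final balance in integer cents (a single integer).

25890

(re-executing from step 4 with the substitution; state before step 4: balance=58039)
step 4 (pay 11201): balance=48027
step 5 (pay 11361): balance=37650
step 6 (pay 12531): balance=25890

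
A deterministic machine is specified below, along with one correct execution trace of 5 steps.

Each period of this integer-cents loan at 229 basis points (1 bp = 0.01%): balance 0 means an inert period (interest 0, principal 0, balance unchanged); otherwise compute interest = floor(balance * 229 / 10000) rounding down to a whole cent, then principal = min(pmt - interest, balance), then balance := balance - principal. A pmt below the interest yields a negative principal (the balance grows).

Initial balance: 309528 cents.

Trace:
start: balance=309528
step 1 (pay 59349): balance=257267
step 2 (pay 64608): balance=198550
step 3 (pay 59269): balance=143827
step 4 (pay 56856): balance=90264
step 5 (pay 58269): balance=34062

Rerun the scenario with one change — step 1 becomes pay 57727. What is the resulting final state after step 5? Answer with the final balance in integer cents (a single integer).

35837

(re-executing from step 1 with the substitution; state before step 1: balance=309528)
step 1 (pay 57727): balance=258889
step 2 (pay 64608): balance=200209
step 3 (pay 59269): balance=145524
step 4 (pay 56856): balance=92000
step 5 (pay 58269): balance=35837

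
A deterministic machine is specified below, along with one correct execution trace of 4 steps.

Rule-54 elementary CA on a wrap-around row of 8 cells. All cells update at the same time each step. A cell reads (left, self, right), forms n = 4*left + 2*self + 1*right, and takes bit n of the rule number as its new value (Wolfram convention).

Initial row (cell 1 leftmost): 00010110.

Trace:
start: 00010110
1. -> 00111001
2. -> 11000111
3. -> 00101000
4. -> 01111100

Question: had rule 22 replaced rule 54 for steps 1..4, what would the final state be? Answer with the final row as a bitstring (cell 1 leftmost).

01000100

(re-executing steps 1..4 under rule 22; state before step 1: 00010110)
1. -> 00110001
2. -> 11001011
3. -> 00111000
4. -> 01000100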